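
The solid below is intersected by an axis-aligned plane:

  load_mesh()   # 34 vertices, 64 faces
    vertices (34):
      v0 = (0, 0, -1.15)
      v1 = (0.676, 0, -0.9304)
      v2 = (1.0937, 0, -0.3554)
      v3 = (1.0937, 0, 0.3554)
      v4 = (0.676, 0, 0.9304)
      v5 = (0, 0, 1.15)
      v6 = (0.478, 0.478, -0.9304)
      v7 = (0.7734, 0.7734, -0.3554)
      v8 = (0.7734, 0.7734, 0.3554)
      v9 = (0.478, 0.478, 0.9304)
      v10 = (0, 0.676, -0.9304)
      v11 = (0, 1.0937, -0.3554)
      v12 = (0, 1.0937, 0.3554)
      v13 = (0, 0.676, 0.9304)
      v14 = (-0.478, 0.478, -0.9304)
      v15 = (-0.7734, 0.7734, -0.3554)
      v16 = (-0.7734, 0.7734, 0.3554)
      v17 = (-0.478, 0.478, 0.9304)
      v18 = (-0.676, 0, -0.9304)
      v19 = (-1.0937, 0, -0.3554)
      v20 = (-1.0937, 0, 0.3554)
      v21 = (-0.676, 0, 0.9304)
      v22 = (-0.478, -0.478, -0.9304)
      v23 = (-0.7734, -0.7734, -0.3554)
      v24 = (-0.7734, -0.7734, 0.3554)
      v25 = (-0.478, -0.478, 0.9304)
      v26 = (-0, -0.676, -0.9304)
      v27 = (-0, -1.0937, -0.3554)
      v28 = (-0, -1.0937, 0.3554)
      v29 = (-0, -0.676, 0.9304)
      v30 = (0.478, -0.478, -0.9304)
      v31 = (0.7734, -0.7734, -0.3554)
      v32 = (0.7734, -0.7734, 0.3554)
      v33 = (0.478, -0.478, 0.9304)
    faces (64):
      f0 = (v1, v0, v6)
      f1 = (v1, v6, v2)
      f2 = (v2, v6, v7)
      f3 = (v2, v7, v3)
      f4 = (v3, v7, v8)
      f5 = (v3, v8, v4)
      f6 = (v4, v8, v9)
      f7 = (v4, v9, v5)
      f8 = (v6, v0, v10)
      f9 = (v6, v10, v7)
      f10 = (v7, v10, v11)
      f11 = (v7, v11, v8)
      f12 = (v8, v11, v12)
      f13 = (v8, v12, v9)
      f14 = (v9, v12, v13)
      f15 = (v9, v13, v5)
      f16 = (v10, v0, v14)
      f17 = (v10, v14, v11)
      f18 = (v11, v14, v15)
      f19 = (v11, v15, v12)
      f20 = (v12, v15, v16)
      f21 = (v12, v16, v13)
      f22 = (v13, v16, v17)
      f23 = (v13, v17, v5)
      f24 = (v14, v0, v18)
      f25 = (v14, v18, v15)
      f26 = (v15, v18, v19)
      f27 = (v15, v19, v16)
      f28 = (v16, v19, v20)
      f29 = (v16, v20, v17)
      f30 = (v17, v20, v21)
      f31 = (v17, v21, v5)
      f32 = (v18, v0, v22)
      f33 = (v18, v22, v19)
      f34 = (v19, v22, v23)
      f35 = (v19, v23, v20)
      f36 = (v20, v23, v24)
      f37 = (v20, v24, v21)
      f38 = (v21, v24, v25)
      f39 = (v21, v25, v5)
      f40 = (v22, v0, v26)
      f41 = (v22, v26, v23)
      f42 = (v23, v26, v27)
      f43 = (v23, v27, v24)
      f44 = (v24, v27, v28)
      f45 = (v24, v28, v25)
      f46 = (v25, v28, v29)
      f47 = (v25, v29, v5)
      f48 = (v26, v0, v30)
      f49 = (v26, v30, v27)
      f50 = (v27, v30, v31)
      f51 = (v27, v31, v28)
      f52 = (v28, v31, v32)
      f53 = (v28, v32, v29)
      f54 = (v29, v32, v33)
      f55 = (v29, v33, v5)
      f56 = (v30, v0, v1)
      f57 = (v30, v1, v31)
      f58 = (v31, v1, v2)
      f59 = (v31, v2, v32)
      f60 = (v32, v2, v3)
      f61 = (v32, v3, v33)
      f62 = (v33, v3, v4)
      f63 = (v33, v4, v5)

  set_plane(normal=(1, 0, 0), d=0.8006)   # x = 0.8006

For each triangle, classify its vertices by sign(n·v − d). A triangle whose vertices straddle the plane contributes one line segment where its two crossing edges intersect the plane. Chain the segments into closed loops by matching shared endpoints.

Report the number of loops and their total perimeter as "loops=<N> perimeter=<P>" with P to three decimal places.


loops=1 perimeter=4.680

Straddling triangles (10 of 64):
  (v1,v6,v2) [--+] → (0.8006, 0.227549, -0.629125)–(0.8006, 0, -0.758877)  len=0.2619
  (v2,v6,v7) [+--] → (0.8006, 0.227549, -0.629125)–(0.8006, 0.707723, -0.3554)  len=0.5527
  (v2,v7,v3) [+-+] → (0.8006, 0.707723, -0.3554)–(0.8006, 0.707723, -0.295039)  len=0.0604
  (v3,v7,v8) [+--] → (0.8006, 0.707723, -0.295039)–(0.8006, 0.707723, 0.3554)  len=0.6504
  (v3,v8,v4) [+--] → (0.8006, 0.707723, 0.3554)–(0.8006, 0, 0.758877)  len=0.8147
  (v31,v1,v2) [--+] → (0.8006, 0, -0.758877)–(0.8006, -0.707723, -0.3554)  len=0.8147
  (v31,v2,v32) [-+-] → (0.8006, -0.707723, -0.3554)–(0.8006, -0.707723, 0.295039)  len=0.6504
  (v32,v2,v3) [-++] → (0.8006, -0.707723, 0.295039)–(0.8006, -0.707723, 0.3554)  len=0.0604
  (v32,v3,v33) [-+-] → (0.8006, -0.707723, 0.3554)–(0.8006, -0.227549, 0.629125)  len=0.5527
  (v33,v3,v4) [-+-] → (0.8006, -0.227549, 0.629125)–(0.8006, 0, 0.758877)  len=0.2619

Chained into 1 loop(s):
  loop 1: 10 segments, perimeter = 4.6802
Total perimeter = 4.680


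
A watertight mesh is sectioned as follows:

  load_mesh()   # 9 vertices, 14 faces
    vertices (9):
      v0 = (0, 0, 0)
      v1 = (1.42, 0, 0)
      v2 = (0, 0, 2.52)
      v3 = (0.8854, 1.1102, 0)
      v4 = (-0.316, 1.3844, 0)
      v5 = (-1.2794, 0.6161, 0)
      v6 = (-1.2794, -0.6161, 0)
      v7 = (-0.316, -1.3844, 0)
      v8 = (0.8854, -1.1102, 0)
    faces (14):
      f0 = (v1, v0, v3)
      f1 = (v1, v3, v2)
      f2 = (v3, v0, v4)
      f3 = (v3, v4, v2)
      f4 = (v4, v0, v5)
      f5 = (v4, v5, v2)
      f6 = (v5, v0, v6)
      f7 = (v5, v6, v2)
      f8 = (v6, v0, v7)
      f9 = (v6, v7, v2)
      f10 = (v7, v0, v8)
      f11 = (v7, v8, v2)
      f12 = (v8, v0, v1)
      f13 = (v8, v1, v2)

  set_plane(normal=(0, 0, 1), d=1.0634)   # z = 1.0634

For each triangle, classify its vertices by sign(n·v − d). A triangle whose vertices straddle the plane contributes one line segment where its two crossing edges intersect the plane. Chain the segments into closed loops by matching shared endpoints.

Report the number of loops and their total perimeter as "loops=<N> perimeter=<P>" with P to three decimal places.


Straddling triangles (7 of 14):
  (v1,v3,v2) [--+] → (0.511775, 0.641713, 1.0634)–(0.820783, 0, 1.0634)  len=0.7122
  (v3,v4,v2) [--+] → (-0.182653, 0.800205, 1.0634)–(0.511775, 0.641713, 1.0634)  len=0.7123
  (v4,v5,v2) [--+] → (-0.739514, 0.356116, 1.0634)–(-0.182653, 0.800205, 1.0634)  len=0.7123
  (v5,v6,v2) [--+] → (-0.739514, -0.356116, 1.0634)–(-0.739514, 0.356116, 1.0634)  len=0.7122
  (v6,v7,v2) [--+] → (-0.182653, -0.800205, 1.0634)–(-0.739514, -0.356116, 1.0634)  len=0.7123
  (v7,v8,v2) [--+] → (0.511775, -0.641713, 1.0634)–(-0.182653, -0.800205, 1.0634)  len=0.7123
  (v8,v1,v2) [--+] → (0.820783, 0, 1.0634)–(0.511775, -0.641713, 1.0634)  len=0.7122

Chained into 1 loop(s):
  loop 1: 7 segments, perimeter = 4.9858
Total perimeter = 4.986

loops=1 perimeter=4.986


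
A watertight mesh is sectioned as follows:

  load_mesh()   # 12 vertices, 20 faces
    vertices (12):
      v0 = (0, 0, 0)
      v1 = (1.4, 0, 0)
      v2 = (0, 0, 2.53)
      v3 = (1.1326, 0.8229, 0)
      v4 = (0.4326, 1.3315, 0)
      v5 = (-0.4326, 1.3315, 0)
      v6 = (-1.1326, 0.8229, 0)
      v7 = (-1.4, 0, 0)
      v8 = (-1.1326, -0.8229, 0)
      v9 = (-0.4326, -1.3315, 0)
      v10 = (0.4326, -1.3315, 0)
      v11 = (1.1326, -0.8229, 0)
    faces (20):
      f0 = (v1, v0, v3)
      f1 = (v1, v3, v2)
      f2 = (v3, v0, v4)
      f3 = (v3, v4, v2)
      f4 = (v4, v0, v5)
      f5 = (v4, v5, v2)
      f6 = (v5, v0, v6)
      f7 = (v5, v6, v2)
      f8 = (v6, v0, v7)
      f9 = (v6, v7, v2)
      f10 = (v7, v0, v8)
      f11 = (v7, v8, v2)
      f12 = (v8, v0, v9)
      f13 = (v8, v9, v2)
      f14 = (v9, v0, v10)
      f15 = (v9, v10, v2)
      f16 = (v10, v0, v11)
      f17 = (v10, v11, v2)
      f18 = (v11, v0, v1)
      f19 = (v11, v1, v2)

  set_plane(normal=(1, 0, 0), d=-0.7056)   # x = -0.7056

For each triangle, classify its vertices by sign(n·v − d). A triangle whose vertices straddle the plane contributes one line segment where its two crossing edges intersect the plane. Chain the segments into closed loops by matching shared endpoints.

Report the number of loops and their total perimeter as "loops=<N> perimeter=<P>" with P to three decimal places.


Straddling triangles (8 of 20):
  (v5,v0,v6) [++-] → (-0.7056, 0.51266, 0)–(-0.7056, 1.13315, 0)  len=0.6205
  (v5,v6,v2) [+-+] → (-0.7056, 1.13315, 0)–(-0.7056, 0.51266, 0.953832)  len=1.1379
  (v6,v0,v7) [-+-] → (-0.7056, 0.51266, 0)–(-0.7056, 0, 0)  len=0.5127
  (v6,v7,v2) [--+] → (-0.7056, 0, 1.25488)–(-0.7056, 0.51266, 0.953832)  len=0.5945
  (v7,v0,v8) [-+-] → (-0.7056, 0, 0)–(-0.7056, -0.51266, 0)  len=0.5127
  (v7,v8,v2) [--+] → (-0.7056, -0.51266, 0.953832)–(-0.7056, 0, 1.25488)  len=0.5945
  (v8,v0,v9) [-++] → (-0.7056, -0.51266, 0)–(-0.7056, -1.13315, 0)  len=0.6205
  (v8,v9,v2) [-++] → (-0.7056, -1.13315, 0)–(-0.7056, -0.51266, 0.953832)  len=1.1379

Chained into 1 loop(s):
  loop 1: 8 segments, perimeter = 5.7311
Total perimeter = 5.731

loops=1 perimeter=5.731


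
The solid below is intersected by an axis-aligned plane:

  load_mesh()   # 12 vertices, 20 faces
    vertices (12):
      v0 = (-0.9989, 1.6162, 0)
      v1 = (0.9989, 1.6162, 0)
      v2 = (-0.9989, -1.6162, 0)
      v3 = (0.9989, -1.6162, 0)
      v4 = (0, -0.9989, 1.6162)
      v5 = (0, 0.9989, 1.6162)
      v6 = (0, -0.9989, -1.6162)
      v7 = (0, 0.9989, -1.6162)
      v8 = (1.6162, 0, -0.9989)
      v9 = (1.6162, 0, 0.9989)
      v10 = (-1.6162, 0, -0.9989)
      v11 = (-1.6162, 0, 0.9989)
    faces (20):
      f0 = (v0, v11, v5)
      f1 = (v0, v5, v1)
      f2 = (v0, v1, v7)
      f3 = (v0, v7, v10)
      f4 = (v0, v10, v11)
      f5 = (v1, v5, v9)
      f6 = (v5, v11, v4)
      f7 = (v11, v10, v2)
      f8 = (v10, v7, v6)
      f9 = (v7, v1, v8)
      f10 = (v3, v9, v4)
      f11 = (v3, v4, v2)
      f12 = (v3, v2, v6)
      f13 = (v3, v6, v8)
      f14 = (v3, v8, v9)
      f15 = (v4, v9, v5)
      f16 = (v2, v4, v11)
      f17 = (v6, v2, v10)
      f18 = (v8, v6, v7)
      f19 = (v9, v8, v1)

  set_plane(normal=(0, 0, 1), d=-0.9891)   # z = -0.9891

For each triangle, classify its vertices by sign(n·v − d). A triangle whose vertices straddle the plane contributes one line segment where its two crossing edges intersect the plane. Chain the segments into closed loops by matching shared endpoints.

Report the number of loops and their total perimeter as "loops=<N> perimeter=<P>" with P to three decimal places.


Straddling triangles (10 of 20):
  (v0,v1,v7) [++-] → (0.387582, 1.23842, -0.9891)–(-0.387582, 1.23842, -0.9891)  len=0.7752
  (v0,v7,v10) [+--] → (-0.387582, 1.23842, -0.9891)–(-1.61014, 0.0158562, -0.9891)  len=1.7290
  (v0,v10,v11) [+-+] → (-1.61014, 0.0158562, -0.9891)–(-1.6162, 0, -0.9891)  len=0.0170
  (v11,v10,v2) [+-+] → (-1.6162, 0, -0.9891)–(-1.61014, -0.0158562, -0.9891)  len=0.0170
  (v7,v1,v8) [-+-] → (0.387582, 1.23842, -0.9891)–(1.61014, 0.0158562, -0.9891)  len=1.7290
  (v3,v2,v6) [++-] → (-0.387582, -1.23842, -0.9891)–(0.387582, -1.23842, -0.9891)  len=0.7752
  (v3,v6,v8) [+--] → (0.387582, -1.23842, -0.9891)–(1.61014, -0.0158562, -0.9891)  len=1.7290
  (v3,v8,v9) [+-+] → (1.61014, -0.0158562, -0.9891)–(1.6162, 0, -0.9891)  len=0.0170
  (v6,v2,v10) [-+-] → (-0.387582, -1.23842, -0.9891)–(-1.61014, -0.0158562, -0.9891)  len=1.7290
  (v9,v8,v1) [+-+] → (1.6162, 0, -0.9891)–(1.61014, 0.0158562, -0.9891)  len=0.0170

Chained into 1 loop(s):
  loop 1: 10 segments, perimeter = 8.5341
Total perimeter = 8.534

loops=1 perimeter=8.534


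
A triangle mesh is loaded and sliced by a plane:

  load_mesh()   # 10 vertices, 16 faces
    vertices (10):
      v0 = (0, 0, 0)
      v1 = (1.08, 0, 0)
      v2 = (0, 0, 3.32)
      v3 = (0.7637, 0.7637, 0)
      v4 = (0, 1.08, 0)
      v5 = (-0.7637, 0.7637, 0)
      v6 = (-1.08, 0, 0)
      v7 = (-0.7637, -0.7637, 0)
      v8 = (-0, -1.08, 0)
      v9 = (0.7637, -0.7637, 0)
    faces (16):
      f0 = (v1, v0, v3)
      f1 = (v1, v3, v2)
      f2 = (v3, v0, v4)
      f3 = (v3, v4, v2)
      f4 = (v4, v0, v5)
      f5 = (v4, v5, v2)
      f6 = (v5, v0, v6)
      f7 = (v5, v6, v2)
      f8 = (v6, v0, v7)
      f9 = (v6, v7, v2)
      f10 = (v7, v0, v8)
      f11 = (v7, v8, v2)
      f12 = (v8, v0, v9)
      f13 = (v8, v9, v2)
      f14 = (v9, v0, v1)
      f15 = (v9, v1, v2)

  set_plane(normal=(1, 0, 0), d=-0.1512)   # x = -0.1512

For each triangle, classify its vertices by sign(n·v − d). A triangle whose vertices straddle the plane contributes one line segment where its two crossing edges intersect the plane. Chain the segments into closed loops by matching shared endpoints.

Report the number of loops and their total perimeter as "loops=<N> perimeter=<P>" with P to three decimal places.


loops=1 perimeter=8.124

Straddling triangles (8 of 16):
  (v4,v0,v5) [++-] → (-0.1512, 0.1512, 0)–(-0.1512, 1.01738, 0)  len=0.8662
  (v4,v5,v2) [+-+] → (-0.1512, 1.01738, 0)–(-0.1512, 0.1512, 2.66269)  len=2.8000
  (v5,v0,v6) [-+-] → (-0.1512, 0.1512, 0)–(-0.1512, 0, 0)  len=0.1512
  (v5,v6,v2) [--+] → (-0.1512, 0, 2.8552)–(-0.1512, 0.1512, 2.66269)  len=0.2448
  (v6,v0,v7) [-+-] → (-0.1512, 0, 0)–(-0.1512, -0.1512, 0)  len=0.1512
  (v6,v7,v2) [--+] → (-0.1512, -0.1512, 2.66269)–(-0.1512, 0, 2.8552)  len=0.2448
  (v7,v0,v8) [-++] → (-0.1512, -0.1512, 0)–(-0.1512, -1.01738, 0)  len=0.8662
  (v7,v8,v2) [-++] → (-0.1512, -1.01738, 0)–(-0.1512, -0.1512, 2.66269)  len=2.8000

Chained into 1 loop(s):
  loop 1: 8 segments, perimeter = 8.1244
Total perimeter = 8.124


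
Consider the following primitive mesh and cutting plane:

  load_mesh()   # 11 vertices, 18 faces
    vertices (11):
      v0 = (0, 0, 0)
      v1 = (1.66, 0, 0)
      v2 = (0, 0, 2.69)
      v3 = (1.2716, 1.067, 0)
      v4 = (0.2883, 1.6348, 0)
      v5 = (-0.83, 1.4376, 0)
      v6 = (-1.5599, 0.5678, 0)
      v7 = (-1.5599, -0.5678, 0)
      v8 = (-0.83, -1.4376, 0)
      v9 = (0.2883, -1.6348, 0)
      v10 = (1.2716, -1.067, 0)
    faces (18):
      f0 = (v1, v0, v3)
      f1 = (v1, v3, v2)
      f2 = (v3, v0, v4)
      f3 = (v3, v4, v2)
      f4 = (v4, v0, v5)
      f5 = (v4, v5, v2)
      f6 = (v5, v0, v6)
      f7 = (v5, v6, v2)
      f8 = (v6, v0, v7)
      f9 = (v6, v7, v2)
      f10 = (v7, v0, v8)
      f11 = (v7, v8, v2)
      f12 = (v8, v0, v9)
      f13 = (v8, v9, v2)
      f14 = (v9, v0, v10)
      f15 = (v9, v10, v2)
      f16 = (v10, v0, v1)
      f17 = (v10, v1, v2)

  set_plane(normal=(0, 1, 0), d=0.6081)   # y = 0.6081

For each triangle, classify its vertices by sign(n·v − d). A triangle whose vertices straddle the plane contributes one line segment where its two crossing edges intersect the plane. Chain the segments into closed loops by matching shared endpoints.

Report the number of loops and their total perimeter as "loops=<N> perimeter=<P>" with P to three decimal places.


Straddling triangles (8 of 18):
  (v1,v0,v3) [--+] → (0.724705, 0.6081, 0)–(1.43864, 0.6081, 0)  len=0.7139
  (v1,v3,v2) [-+-] → (1.43864, 0.6081, 0)–(0.724705, 0.6081, 1.15693)  len=1.3595
  (v3,v0,v4) [+-+] → (0.724705, 0.6081, 0)–(0.10724, 0.6081, 0)  len=0.6175
  (v3,v4,v2) [++-] → (0.10724, 0.6081, 1.6894)–(0.724705, 0.6081, 1.15693)  len=0.8153
  (v4,v0,v5) [+-+] → (0.10724, 0.6081, 0)–(-0.351087, 0.6081, 0)  len=0.4583
  (v4,v5,v2) [++-] → (-0.351087, 0.6081, 1.55214)–(0.10724, 0.6081, 1.6894)  len=0.4784
  (v5,v0,v6) [+--] → (-0.351087, 0.6081, 0)–(-1.52608, 0.6081, 0)  len=1.1750
  (v5,v6,v2) [+--] → (-1.52608, 0.6081, 0)–(-0.351087, 0.6081, 1.55214)  len=1.9467

Chained into 1 loop(s):
  loop 1: 8 segments, perimeter = 7.5647
Total perimeter = 7.565

loops=1 perimeter=7.565


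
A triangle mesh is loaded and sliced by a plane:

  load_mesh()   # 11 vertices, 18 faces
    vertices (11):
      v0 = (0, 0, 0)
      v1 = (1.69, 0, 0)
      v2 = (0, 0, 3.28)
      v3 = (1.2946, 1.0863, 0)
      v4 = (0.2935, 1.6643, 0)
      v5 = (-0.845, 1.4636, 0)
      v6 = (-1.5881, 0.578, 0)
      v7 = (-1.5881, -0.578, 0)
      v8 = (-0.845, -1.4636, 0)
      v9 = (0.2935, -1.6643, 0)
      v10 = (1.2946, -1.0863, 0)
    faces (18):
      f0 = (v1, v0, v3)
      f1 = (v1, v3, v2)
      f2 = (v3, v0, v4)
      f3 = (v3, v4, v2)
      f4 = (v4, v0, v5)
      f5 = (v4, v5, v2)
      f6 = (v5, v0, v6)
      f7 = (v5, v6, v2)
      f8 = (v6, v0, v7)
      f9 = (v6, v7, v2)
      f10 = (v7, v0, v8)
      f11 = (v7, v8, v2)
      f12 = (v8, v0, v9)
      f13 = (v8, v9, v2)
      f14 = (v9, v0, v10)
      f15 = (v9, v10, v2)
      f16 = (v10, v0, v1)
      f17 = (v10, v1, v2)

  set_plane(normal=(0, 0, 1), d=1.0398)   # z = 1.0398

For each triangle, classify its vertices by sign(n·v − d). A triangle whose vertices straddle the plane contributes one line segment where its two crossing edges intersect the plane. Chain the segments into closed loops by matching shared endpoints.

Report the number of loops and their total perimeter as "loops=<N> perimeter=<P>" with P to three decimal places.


Straddling triangles (9 of 18):
  (v1,v3,v2) [--+] → (0.884196, 0.74193, 1.0398)–(1.15425, 0, 1.0398)  len=0.7895
  (v3,v4,v2) [--+] → (0.200457, 1.1367, 1.0398)–(0.884196, 0.74193, 1.0398)  len=0.7895
  (v4,v5,v2) [--+] → (-0.577125, 0.999621, 1.0398)–(0.200457, 1.1367, 1.0398)  len=0.7896
  (v5,v6,v2) [--+] → (-1.08465, 0.394767, 1.0398)–(-0.577125, 0.999621, 1.0398)  len=0.7896
  (v6,v7,v2) [--+] → (-1.08465, -0.394767, 1.0398)–(-1.08465, 0.394767, 1.0398)  len=0.7895
  (v7,v8,v2) [--+] → (-0.577125, -0.999621, 1.0398)–(-1.08465, -0.394767, 1.0398)  len=0.7896
  (v8,v9,v2) [--+] → (0.200457, -1.1367, 1.0398)–(-0.577125, -0.999621, 1.0398)  len=0.7896
  (v9,v10,v2) [--+] → (0.884196, -0.74193, 1.0398)–(0.200457, -1.1367, 1.0398)  len=0.7895
  (v10,v1,v2) [--+] → (1.15425, 0, 1.0398)–(0.884196, -0.74193, 1.0398)  len=0.7895

Chained into 1 loop(s):
  loop 1: 9 segments, perimeter = 7.1060
Total perimeter = 7.106

loops=1 perimeter=7.106


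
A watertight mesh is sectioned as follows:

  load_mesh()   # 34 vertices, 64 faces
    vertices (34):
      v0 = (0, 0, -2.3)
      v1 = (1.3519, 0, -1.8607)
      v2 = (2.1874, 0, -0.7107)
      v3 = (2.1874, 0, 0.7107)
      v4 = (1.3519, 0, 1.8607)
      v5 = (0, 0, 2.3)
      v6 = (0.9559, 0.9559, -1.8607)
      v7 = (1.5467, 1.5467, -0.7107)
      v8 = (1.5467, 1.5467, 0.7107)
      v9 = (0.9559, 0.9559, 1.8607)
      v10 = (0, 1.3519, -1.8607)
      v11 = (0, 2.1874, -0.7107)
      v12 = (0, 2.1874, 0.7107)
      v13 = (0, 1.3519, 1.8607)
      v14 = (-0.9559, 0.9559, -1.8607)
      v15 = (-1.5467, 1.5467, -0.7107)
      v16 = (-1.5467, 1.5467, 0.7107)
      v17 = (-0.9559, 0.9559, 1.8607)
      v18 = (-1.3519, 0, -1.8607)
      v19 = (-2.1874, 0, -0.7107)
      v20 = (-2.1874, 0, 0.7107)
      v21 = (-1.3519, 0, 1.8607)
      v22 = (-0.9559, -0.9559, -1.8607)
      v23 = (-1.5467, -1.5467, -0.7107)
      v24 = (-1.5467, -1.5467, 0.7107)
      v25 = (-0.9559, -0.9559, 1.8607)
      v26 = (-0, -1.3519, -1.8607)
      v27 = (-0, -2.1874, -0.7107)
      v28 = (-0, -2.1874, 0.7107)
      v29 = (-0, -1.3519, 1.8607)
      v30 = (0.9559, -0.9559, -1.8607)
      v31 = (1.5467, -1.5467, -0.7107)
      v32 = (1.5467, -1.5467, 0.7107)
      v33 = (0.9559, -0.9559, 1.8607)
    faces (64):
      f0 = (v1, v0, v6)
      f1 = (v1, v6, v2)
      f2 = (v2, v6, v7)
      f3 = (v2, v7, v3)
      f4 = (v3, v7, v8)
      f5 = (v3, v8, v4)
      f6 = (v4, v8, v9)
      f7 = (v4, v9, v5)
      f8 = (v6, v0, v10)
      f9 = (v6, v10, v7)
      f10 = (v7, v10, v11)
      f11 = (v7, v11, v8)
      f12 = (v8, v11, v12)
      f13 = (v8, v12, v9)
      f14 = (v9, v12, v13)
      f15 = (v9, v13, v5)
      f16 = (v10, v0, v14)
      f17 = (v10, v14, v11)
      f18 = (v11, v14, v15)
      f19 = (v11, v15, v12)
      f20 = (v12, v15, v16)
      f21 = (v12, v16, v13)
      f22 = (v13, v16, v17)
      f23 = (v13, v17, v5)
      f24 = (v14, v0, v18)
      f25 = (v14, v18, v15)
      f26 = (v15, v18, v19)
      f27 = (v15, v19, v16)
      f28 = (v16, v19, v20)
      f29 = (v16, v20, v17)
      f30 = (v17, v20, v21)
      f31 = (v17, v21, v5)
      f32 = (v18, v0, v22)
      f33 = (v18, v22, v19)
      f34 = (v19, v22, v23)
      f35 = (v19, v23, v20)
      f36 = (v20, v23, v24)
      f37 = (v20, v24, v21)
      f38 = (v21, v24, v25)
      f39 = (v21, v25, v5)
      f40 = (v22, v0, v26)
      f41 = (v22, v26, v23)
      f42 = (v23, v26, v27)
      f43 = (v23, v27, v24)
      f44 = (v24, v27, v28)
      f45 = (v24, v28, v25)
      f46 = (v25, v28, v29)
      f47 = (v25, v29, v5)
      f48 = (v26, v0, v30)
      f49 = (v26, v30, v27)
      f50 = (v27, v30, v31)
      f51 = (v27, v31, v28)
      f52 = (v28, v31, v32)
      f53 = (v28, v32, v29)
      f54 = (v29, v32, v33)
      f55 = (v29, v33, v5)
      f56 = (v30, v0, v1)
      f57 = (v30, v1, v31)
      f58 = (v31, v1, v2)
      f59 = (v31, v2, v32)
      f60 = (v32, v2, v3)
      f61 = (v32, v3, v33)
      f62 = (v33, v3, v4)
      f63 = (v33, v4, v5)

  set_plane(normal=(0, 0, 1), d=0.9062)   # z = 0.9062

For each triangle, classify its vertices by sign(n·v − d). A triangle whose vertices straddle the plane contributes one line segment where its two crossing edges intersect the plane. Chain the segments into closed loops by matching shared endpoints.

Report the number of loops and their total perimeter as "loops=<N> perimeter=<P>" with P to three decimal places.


loops=1 perimeter=12.524

Straddling triangles (16 of 64):
  (v3,v8,v4) [--+] → (1.51358, 1.28376, 0.9062)–(2.04536, 0, 0.9062)  len=1.3895
  (v4,v8,v9) [+-+] → (1.51358, 1.28376, 0.9062)–(1.44626, 1.44626, 0.9062)  len=0.1759
  (v8,v12,v9) [--+] → (0.162503, 1.97804, 0.9062)–(1.44626, 1.44626, 0.9062)  len=1.3895
  (v9,v12,v13) [+-+] → (0.162503, 1.97804, 0.9062)–(0, 2.04536, 0.9062)  len=0.1759
  (v12,v16,v13) [--+] → (-1.28376, 1.51358, 0.9062)–(0, 2.04536, 0.9062)  len=1.3895
  (v13,v16,v17) [+-+] → (-1.28376, 1.51358, 0.9062)–(-1.44626, 1.44626, 0.9062)  len=0.1759
  (v16,v20,v17) [--+] → (-1.97804, 0.162503, 0.9062)–(-1.44626, 1.44626, 0.9062)  len=1.3895
  (v17,v20,v21) [+-+] → (-1.97804, 0.162503, 0.9062)–(-2.04536, 0, 0.9062)  len=0.1759
  (v20,v24,v21) [--+] → (-1.51358, -1.28376, 0.9062)–(-2.04536, 0, 0.9062)  len=1.3895
  (v21,v24,v25) [+-+] → (-1.51358, -1.28376, 0.9062)–(-1.44626, -1.44626, 0.9062)  len=0.1759
  (v24,v28,v25) [--+] → (-0.162503, -1.97804, 0.9062)–(-1.44626, -1.44626, 0.9062)  len=1.3895
  (v25,v28,v29) [+-+] → (-0.162503, -1.97804, 0.9062)–(0, -2.04536, 0.9062)  len=0.1759
  (v28,v32,v29) [--+] → (1.28376, -1.51358, 0.9062)–(0, -2.04536, 0.9062)  len=1.3895
  (v29,v32,v33) [+-+] → (1.28376, -1.51358, 0.9062)–(1.44626, -1.44626, 0.9062)  len=0.1759
  (v32,v3,v33) [--+] → (1.97804, -0.162503, 0.9062)–(1.44626, -1.44626, 0.9062)  len=1.3895
  (v33,v3,v4) [+-+] → (1.97804, -0.162503, 0.9062)–(2.04536, 0, 0.9062)  len=0.1759

Chained into 1 loop(s):
  loop 1: 16 segments, perimeter = 12.5235
Total perimeter = 12.524


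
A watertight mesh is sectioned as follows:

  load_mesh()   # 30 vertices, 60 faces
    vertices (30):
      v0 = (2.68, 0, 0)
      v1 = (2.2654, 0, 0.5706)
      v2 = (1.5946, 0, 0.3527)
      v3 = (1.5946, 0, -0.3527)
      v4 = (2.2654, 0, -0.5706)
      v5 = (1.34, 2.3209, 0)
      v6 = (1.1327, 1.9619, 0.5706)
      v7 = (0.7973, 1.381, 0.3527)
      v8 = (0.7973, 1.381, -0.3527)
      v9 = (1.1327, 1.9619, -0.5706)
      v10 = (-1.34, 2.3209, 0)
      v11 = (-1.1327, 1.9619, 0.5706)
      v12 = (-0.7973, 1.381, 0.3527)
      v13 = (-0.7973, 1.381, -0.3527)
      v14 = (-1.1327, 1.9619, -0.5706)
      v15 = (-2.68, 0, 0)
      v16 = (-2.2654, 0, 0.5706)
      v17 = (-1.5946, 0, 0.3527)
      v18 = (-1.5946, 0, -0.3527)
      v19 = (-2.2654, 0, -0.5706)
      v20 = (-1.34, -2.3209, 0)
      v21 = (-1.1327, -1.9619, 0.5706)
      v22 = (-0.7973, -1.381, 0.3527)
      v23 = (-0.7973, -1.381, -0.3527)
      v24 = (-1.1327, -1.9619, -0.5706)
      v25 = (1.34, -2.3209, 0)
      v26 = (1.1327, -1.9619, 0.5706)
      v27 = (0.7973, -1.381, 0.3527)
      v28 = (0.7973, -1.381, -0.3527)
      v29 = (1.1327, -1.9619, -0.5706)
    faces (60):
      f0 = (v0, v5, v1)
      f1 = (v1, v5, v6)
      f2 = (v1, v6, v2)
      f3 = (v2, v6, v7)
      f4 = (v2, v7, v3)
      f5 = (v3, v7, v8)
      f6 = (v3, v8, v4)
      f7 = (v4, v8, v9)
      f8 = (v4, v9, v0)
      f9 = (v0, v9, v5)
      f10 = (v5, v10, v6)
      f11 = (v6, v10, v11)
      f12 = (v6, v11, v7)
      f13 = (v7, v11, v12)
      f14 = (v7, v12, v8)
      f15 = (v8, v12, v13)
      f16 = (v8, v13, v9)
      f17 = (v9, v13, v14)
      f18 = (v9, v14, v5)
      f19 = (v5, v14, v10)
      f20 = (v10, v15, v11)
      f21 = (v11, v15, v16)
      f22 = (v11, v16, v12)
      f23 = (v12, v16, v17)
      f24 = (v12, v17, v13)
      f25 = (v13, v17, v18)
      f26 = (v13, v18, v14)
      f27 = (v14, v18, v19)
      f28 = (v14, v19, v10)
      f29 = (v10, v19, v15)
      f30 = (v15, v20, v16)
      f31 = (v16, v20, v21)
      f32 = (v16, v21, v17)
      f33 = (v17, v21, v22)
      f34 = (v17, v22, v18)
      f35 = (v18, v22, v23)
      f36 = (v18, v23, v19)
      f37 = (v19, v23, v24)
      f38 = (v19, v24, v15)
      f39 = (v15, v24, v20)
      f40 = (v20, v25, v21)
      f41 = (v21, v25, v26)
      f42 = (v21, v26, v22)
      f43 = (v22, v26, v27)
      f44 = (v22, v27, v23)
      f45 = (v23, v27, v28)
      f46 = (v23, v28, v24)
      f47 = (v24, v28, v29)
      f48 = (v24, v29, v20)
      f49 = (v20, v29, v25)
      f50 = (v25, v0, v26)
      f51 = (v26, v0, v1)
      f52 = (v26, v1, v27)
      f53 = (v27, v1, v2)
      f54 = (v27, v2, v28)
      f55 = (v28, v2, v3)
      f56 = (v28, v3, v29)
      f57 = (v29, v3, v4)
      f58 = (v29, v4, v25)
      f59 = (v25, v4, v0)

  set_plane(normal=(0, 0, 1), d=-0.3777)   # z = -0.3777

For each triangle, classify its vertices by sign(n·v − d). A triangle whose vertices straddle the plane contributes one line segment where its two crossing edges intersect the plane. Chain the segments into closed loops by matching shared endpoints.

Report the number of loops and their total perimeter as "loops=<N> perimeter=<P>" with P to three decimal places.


Straddling triangles (24 of 60):
  (v3,v8,v4) [++-] → (0.965737, 1.22256, -0.3777)–(1.67156, 0, -0.3777)  len=1.4117
  (v4,v8,v9) [-+-] → (0.965737, 1.22256, -0.3777)–(0.835781, 1.44765, -0.3777)  len=0.2599
  (v4,v9,v0) [--+] → (1.65579, 1.29865, -0.3777)–(2.40556, 0, -0.3777)  len=1.4996
  (v0,v9,v5) [+-+] → (1.65579, 1.29865, -0.3777)–(1.20278, 2.08327, -0.3777)  len=0.9060
  (v8,v13,v9) [++-] → (-0.575868, 1.44765, -0.3777)–(0.835781, 1.44765, -0.3777)  len=1.4116
  (v9,v13,v14) [-+-] → (-0.575868, 1.44765, -0.3777)–(-0.835781, 1.44765, -0.3777)  len=0.2599
  (v9,v14,v5) [--+] → (-0.296766, 2.08327, -0.3777)–(1.20278, 2.08327, -0.3777)  len=1.4995
  (v5,v14,v10) [+-+] → (-0.296766, 2.08327, -0.3777)–(-1.20278, 2.08327, -0.3777)  len=0.9060
  (v13,v18,v14) [++-] → (-1.54161, 0.225092, -0.3777)–(-0.835781, 1.44765, -0.3777)  len=1.4117
  (v14,v18,v19) [-+-] → (-1.54161, 0.225092, -0.3777)–(-1.67156, 0, -0.3777)  len=0.2599
  (v14,v19,v10) [--+] → (-1.95255, 0.784616, -0.3777)–(-1.20278, 2.08327, -0.3777)  len=1.4996
  (v10,v19,v15) [+-+] → (-1.95255, 0.784616, -0.3777)–(-2.40556, 0, -0.3777)  len=0.9060
  (v18,v23,v19) [++-] → (-0.965737, -1.22256, -0.3777)–(-1.67156, 0, -0.3777)  len=1.4117
  (v19,v23,v24) [-+-] → (-0.965737, -1.22256, -0.3777)–(-0.835781, -1.44765, -0.3777)  len=0.2599
  (v19,v24,v15) [--+] → (-1.65579, -1.29865, -0.3777)–(-2.40556, 0, -0.3777)  len=1.4996
  (v15,v24,v20) [+-+] → (-1.65579, -1.29865, -0.3777)–(-1.20278, -2.08327, -0.3777)  len=0.9060
  (v23,v28,v24) [++-] → (0.575868, -1.44765, -0.3777)–(-0.835781, -1.44765, -0.3777)  len=1.4116
  (v24,v28,v29) [-+-] → (0.575868, -1.44765, -0.3777)–(0.835781, -1.44765, -0.3777)  len=0.2599
  (v24,v29,v20) [--+] → (0.296766, -2.08327, -0.3777)–(-1.20278, -2.08327, -0.3777)  len=1.4995
  (v20,v29,v25) [+-+] → (0.296766, -2.08327, -0.3777)–(1.20278, -2.08327, -0.3777)  len=0.9060
  (v28,v3,v29) [++-] → (1.54161, -0.225092, -0.3777)–(0.835781, -1.44765, -0.3777)  len=1.4117
  (v29,v3,v4) [-+-] → (1.54161, -0.225092, -0.3777)–(1.67156, 0, -0.3777)  len=0.2599
  (v29,v4,v25) [--+] → (1.95255, -0.784616, -0.3777)–(1.20278, -2.08327, -0.3777)  len=1.4996
  (v25,v4,v0) [+-+] → (1.95255, -0.784616, -0.3777)–(2.40556, 0, -0.3777)  len=0.9060

Chained into 2 loop(s):
  loop 1: 12 segments, perimeter = 10.0295
  loop 2: 12 segments, perimeter = 14.4333
Total perimeter = 24.463

loops=2 perimeter=24.463


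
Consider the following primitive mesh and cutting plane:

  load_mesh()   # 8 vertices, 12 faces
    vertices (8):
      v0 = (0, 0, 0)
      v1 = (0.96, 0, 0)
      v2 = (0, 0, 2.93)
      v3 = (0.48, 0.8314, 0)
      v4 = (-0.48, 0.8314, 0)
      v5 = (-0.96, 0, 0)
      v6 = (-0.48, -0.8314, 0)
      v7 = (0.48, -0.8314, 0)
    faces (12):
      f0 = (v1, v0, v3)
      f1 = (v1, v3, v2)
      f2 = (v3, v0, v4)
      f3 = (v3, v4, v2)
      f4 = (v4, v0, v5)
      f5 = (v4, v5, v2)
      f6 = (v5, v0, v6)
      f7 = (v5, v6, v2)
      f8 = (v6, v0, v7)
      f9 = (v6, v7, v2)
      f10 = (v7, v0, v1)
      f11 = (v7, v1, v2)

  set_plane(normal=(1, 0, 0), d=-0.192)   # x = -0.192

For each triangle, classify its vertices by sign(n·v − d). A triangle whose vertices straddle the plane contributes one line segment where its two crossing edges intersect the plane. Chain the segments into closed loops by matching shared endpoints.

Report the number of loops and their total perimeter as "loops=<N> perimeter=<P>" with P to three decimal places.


Straddling triangles (8 of 12):
  (v3,v0,v4) [++-] → (-0.192, 0.33256, 0)–(-0.192, 0.8314, 0)  len=0.4988
  (v3,v4,v2) [+-+] → (-0.192, 0.8314, 0)–(-0.192, 0.33256, 1.758)  len=1.8274
  (v4,v0,v5) [-+-] → (-0.192, 0.33256, 0)–(-0.192, 0, 0)  len=0.3326
  (v4,v5,v2) [--+] → (-0.192, 0, 2.344)–(-0.192, 0.33256, 1.758)  len=0.6738
  (v5,v0,v6) [-+-] → (-0.192, 0, 0)–(-0.192, -0.33256, 0)  len=0.3326
  (v5,v6,v2) [--+] → (-0.192, -0.33256, 1.758)–(-0.192, 0, 2.344)  len=0.6738
  (v6,v0,v7) [-++] → (-0.192, -0.33256, 0)–(-0.192, -0.8314, 0)  len=0.4988
  (v6,v7,v2) [-++] → (-0.192, -0.8314, 0)–(-0.192, -0.33256, 1.758)  len=1.8274

Chained into 1 loop(s):
  loop 1: 8 segments, perimeter = 6.6652
Total perimeter = 6.665

loops=1 perimeter=6.665


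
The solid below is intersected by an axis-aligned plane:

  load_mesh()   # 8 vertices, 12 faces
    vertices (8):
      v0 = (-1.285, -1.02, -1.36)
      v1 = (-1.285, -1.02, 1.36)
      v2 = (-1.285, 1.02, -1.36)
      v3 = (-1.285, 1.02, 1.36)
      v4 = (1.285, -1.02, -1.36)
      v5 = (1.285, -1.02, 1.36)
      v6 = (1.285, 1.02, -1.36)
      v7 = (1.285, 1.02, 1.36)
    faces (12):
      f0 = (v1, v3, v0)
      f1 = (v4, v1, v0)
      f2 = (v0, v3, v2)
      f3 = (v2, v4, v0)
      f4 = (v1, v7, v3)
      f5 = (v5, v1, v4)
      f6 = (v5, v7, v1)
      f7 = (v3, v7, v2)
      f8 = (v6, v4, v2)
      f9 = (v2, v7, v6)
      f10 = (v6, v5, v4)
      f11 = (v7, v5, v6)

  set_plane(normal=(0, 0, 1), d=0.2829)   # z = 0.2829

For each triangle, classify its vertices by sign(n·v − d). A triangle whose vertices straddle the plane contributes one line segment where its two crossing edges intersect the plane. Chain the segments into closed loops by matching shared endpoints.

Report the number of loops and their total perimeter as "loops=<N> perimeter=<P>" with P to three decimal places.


Straddling triangles (8 of 12):
  (v1,v3,v0) [++-] → (-1.285, 0.212175, 0.2829)–(-1.285, -1.02, 0.2829)  len=1.2322
  (v4,v1,v0) [-+-] → (-0.267299, -1.02, 0.2829)–(-1.285, -1.02, 0.2829)  len=1.0177
  (v0,v3,v2) [-+-] → (-1.285, 0.212175, 0.2829)–(-1.285, 1.02, 0.2829)  len=0.8078
  (v5,v1,v4) [++-] → (-0.267299, -1.02, 0.2829)–(1.285, -1.02, 0.2829)  len=1.5523
  (v3,v7,v2) [++-] → (0.267299, 1.02, 0.2829)–(-1.285, 1.02, 0.2829)  len=1.5523
  (v2,v7,v6) [-+-] → (0.267299, 1.02, 0.2829)–(1.285, 1.02, 0.2829)  len=1.0177
  (v6,v5,v4) [-+-] → (1.285, -0.212175, 0.2829)–(1.285, -1.02, 0.2829)  len=0.8078
  (v7,v5,v6) [++-] → (1.285, -0.212175, 0.2829)–(1.285, 1.02, 0.2829)  len=1.2322

Chained into 1 loop(s):
  loop 1: 8 segments, perimeter = 9.2200
Total perimeter = 9.220

loops=1 perimeter=9.220


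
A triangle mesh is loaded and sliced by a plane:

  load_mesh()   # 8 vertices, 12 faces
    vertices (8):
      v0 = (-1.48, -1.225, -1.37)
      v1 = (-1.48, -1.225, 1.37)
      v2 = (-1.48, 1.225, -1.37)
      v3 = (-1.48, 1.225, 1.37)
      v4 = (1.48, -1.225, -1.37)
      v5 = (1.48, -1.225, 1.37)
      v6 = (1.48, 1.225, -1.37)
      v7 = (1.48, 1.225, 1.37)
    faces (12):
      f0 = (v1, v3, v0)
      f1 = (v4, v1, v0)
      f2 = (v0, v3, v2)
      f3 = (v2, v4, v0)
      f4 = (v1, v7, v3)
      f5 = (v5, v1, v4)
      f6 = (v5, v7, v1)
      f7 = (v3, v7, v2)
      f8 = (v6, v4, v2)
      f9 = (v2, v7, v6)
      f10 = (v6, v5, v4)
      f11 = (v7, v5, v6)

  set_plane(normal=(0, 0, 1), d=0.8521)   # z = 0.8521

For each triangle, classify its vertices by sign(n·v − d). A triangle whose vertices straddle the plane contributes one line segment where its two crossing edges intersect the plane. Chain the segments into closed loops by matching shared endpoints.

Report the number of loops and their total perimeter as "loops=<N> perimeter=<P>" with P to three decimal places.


loops=1 perimeter=10.820

Straddling triangles (8 of 12):
  (v1,v3,v0) [++-] → (-1.48, 0.761914, 0.8521)–(-1.48, -1.225, 0.8521)  len=1.9869
  (v4,v1,v0) [-+-] → (-0.920517, -1.225, 0.8521)–(-1.48, -1.225, 0.8521)  len=0.5595
  (v0,v3,v2) [-+-] → (-1.48, 0.761914, 0.8521)–(-1.48, 1.225, 0.8521)  len=0.4631
  (v5,v1,v4) [++-] → (-0.920517, -1.225, 0.8521)–(1.48, -1.225, 0.8521)  len=2.4005
  (v3,v7,v2) [++-] → (0.920517, 1.225, 0.8521)–(-1.48, 1.225, 0.8521)  len=2.4005
  (v2,v7,v6) [-+-] → (0.920517, 1.225, 0.8521)–(1.48, 1.225, 0.8521)  len=0.5595
  (v6,v5,v4) [-+-] → (1.48, -0.761914, 0.8521)–(1.48, -1.225, 0.8521)  len=0.4631
  (v7,v5,v6) [++-] → (1.48, -0.761914, 0.8521)–(1.48, 1.225, 0.8521)  len=1.9869

Chained into 1 loop(s):
  loop 1: 8 segments, perimeter = 10.8200
Total perimeter = 10.820


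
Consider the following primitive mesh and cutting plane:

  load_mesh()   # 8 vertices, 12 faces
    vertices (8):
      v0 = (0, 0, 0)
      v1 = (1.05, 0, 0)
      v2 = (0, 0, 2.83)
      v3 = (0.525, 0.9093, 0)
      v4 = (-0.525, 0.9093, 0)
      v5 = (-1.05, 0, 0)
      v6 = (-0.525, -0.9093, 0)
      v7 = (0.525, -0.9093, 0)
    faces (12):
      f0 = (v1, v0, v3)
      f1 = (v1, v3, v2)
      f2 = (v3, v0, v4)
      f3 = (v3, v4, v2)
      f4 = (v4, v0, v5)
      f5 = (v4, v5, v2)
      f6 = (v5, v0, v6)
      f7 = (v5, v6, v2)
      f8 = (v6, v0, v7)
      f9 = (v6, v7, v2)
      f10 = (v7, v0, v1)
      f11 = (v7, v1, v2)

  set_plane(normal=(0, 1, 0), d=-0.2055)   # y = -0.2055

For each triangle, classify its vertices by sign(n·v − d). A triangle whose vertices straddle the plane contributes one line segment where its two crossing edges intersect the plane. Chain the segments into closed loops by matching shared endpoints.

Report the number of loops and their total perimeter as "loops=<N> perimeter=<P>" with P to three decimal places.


loops=1 perimeter=6.773

Straddling triangles (6 of 12):
  (v5,v0,v6) [++-] → (-0.118649, -0.2055, 0)–(-0.931351, -0.2055, 0)  len=0.8127
  (v5,v6,v2) [+-+] → (-0.931351, -0.2055, 0)–(-0.118649, -0.2055, 2.19043)  len=2.3363
  (v6,v0,v7) [-+-] → (-0.118649, -0.2055, 0)–(0.118649, -0.2055, 0)  len=0.2373
  (v6,v7,v2) [--+] → (0.118649, -0.2055, 2.19043)–(-0.118649, -0.2055, 2.19043)  len=0.2373
  (v7,v0,v1) [-++] → (0.118649, -0.2055, 0)–(0.931351, -0.2055, 0)  len=0.8127
  (v7,v1,v2) [-++] → (0.931351, -0.2055, 0)–(0.118649, -0.2055, 2.19043)  len=2.3363

Chained into 1 loop(s):
  loop 1: 6 segments, perimeter = 6.7727
Total perimeter = 6.773


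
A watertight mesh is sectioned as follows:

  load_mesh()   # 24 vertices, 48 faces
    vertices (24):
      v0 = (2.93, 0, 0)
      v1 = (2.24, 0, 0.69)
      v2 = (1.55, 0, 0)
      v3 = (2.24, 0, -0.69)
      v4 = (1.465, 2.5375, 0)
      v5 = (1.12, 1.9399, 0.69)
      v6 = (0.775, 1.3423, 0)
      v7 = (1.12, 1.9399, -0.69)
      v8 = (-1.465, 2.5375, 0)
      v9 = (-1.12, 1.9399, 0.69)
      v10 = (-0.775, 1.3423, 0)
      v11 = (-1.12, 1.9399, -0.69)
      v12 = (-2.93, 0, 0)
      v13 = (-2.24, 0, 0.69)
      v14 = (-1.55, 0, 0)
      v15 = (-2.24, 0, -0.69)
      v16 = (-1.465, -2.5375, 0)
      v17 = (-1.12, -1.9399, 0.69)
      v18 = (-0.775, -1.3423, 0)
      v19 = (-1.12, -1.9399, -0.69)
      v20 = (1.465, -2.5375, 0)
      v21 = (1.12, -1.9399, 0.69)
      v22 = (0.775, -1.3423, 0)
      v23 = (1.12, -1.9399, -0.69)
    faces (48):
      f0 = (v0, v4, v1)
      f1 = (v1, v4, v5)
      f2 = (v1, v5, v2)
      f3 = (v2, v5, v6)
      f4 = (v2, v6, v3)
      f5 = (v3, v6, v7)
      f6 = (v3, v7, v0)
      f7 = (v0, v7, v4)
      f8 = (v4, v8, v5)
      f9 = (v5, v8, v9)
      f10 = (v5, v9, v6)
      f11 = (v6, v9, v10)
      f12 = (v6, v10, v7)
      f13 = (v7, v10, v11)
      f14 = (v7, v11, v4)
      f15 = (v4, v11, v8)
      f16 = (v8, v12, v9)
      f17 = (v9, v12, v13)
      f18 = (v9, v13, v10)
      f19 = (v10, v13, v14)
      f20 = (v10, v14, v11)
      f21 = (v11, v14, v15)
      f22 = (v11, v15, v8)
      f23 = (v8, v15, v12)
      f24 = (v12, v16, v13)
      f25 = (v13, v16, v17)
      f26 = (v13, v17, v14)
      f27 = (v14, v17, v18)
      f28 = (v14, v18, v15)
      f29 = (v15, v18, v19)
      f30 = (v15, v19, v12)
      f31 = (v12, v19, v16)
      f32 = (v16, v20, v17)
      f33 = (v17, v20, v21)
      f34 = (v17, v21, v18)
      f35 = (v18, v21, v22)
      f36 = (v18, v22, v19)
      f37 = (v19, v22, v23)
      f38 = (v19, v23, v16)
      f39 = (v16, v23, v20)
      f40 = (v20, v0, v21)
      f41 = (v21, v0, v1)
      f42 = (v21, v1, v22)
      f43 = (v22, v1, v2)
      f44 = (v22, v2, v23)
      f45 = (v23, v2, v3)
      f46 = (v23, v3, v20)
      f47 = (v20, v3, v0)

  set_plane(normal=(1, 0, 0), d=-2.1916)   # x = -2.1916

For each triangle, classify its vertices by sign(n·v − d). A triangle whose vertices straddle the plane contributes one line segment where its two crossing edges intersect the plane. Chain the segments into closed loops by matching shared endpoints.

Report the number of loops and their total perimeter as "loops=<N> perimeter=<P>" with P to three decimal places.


Straddling triangles (14 of 48):
  (v8,v12,v9) [+-+] → (-2.1916, 1.27897, 0)–(-2.1916, 0.791393, 0.28149)  len=0.5630
  (v9,v12,v13) [+--] → (-2.1916, 0.791393, 0.28149)–(-2.1916, 0.0838314, 0.69)  len=0.8170
  (v9,v13,v10) [+-+] → (-2.1916, 0.0838314, 0.69)–(-2.1916, 0.0443463, 0.667204)  len=0.0456
  (v10,v13,v14) [+-+] → (-2.1916, 0.0443463, 0.667204)–(-2.1916, 0, 0.6416)  len=0.0512
  (v11,v14,v15) [++-] → (-2.1916, 0, -0.6416)–(-2.1916, 0.0838314, -0.69)  len=0.0968
  (v11,v15,v8) [+-+] → (-2.1916, 0.0838314, -0.69)–(-2.1916, 0.158471, -0.646908)  len=0.0862
  (v8,v15,v12) [+--] → (-2.1916, 0.158471, -0.646908)–(-2.1916, 1.27897, 0)  len=1.2938
  (v12,v16,v13) [-+-] → (-2.1916, -1.27897, 0)–(-2.1916, -0.158471, 0.646908)  len=1.2938
  (v13,v16,v17) [-++] → (-2.1916, -0.158471, 0.646908)–(-2.1916, -0.0838314, 0.69)  len=0.0862
  (v13,v17,v14) [-++] → (-2.1916, -0.0838314, 0.69)–(-2.1916, 0, 0.6416)  len=0.0968
  (v14,v18,v15) [++-] → (-2.1916, -0.0443463, -0.667204)–(-2.1916, 0, -0.6416)  len=0.0512
  (v15,v18,v19) [-++] → (-2.1916, -0.0443463, -0.667204)–(-2.1916, -0.0838314, -0.69)  len=0.0456
  (v15,v19,v12) [-+-] → (-2.1916, -0.0838314, -0.69)–(-2.1916, -0.791393, -0.28149)  len=0.8170
  (v12,v19,v16) [-++] → (-2.1916, -0.791393, -0.28149)–(-2.1916, -1.27897, 0)  len=0.5630

Chained into 1 loop(s):
  loop 1: 14 segments, perimeter = 5.9073
Total perimeter = 5.907

loops=1 perimeter=5.907


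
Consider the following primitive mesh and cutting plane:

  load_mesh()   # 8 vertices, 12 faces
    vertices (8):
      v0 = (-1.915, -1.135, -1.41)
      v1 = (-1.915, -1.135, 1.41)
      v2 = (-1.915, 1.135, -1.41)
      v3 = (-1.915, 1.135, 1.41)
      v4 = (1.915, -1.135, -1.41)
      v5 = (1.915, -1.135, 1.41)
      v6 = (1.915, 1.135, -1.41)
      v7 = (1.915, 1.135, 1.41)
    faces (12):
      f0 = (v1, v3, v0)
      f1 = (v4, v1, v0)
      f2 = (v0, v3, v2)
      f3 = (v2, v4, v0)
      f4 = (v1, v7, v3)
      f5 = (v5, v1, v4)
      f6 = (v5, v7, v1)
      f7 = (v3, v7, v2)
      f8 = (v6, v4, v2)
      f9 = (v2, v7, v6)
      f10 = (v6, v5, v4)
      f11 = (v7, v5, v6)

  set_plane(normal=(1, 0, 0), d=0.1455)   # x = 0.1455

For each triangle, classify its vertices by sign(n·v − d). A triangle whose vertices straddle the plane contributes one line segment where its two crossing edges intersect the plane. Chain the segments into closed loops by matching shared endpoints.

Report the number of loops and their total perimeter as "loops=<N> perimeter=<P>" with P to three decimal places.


loops=1 perimeter=10.180

Straddling triangles (8 of 12):
  (v4,v1,v0) [+--] → (0.1455, -1.135, -0.107131)–(0.1455, -1.135, -1.41)  len=1.3029
  (v2,v4,v0) [-+-] → (0.1455, -0.0862363, -1.41)–(0.1455, -1.135, -1.41)  len=1.0488
  (v1,v7,v3) [-+-] → (0.1455, 0.0862363, 1.41)–(0.1455, 1.135, 1.41)  len=1.0488
  (v5,v1,v4) [+-+] → (0.1455, -1.135, 1.41)–(0.1455, -1.135, -0.107131)  len=1.5171
  (v5,v7,v1) [++-] → (0.1455, 0.0862363, 1.41)–(0.1455, -1.135, 1.41)  len=1.2212
  (v3,v7,v2) [-+-] → (0.1455, 1.135, 1.41)–(0.1455, 1.135, 0.107131)  len=1.3029
  (v6,v4,v2) [++-] → (0.1455, -0.0862363, -1.41)–(0.1455, 1.135, -1.41)  len=1.2212
  (v2,v7,v6) [-++] → (0.1455, 1.135, 0.107131)–(0.1455, 1.135, -1.41)  len=1.5171

Chained into 1 loop(s):
  loop 1: 8 segments, perimeter = 10.1800
Total perimeter = 10.180
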